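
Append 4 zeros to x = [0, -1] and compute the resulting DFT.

Original 2-point DFT: [-1, 1]
Zero-padded 6-point DFT provides frequency interpolation.

DFT_6([x, 0, ...]) = [-1, -0.5000+0.8660i, 0.5000+0.8660i, 1, 0.5000-0.8660i, -0.5000-0.8660i]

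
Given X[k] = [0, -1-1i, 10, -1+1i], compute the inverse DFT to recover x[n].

x[n] = (1/4) Σ(k=0 to 3) X[k] · e^(2πikn/4)

Computing each x[n]:
x[0] = 2
x[1] = -2
x[2] = 3
x[3] = -3

x = [2, -2, 3, -3]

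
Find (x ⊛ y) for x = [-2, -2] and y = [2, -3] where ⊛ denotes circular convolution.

(x ⊛ y)[n] = Σ(m=0 to 1) x[m] · y[(n-m) mod 2]

Computing each output sample:
(x ⊛ y)[0] = 2
(x ⊛ y)[1] = 2

x ⊛ y = [2, 2]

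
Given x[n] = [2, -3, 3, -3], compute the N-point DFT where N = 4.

X[k] = Σ(n=0 to 3) x[n] · ω_4^(nk)
where ω_4 = e^(-2πi/4)

Computing each X[k]:
X[0] = -1
X[1] = -1
X[2] = 11
X[3] = -1

X = [-1, -1, 11, -1]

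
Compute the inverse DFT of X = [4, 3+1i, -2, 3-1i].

x[n] = (1/4) Σ(k=0 to 3) X[k] · e^(2πikn/4)

Computing each x[n]:
x[0] = 2
x[1] = 1
x[2] = -1
x[3] = 2

x = [2, 1, -1, 2]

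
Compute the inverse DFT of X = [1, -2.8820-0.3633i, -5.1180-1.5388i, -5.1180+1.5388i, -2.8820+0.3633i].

x[n] = (1/5) Σ(k=0 to 4) X[k] · e^(2πikn/5)

Computing each x[n]:
x[0] = -3
x[1] = 2
x[2] = 0
x[3] = 1
x[4] = 1

x = [-3, 2, 0, 1, 1]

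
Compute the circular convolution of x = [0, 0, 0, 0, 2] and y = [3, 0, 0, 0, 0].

(x ⊛ y)[n] = Σ(m=0 to 4) x[m] · y[(n-m) mod 5]

Computing each output sample:
(x ⊛ y)[0] = 0
(x ⊛ y)[1] = 0
(x ⊛ y)[2] = 0
(x ⊛ y)[3] = 0
(x ⊛ y)[4] = 6

x ⊛ y = [0, 0, 0, 0, 6]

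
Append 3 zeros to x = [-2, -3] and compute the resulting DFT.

Original 2-point DFT: [-5, 1]
Zero-padded 5-point DFT provides frequency interpolation.

DFT_5([x, 0, ...]) = [-5, -2.9271+2.8532i, 0.4271+1.7634i, 0.4271-1.7634i, -2.9271-2.8532i]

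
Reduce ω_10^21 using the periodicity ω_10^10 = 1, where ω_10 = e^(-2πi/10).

Since ω_10^10 = 1, powers reduce modulo 10.
21 mod 10 = 1
So ω_10^21 = ω_10^1 = e^(-2πi·1/10)

ω_10^21 = ω_10^1 = 0.8090-0.5878i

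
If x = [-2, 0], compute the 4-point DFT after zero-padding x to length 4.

Original 2-point DFT: [-2, -2]
Zero-padded 4-point DFT provides frequency interpolation.

DFT_4([x, 0, ...]) = [-2, -2, -2, -2]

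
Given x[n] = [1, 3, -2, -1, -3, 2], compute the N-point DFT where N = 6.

X[k] = Σ(n=0 to 5) x[n] · ω_6^(nk)
where ω_6 = e^(-2πi/6)

Computing each X[k]:
X[0] = 0
X[1] = 7.0000-1.7321i
X[2] = 0
X[3] = -8
X[4] = 0
X[5] = 7.0000+1.7321i

X = [0, 7.0000-1.7321i, 0, -8, 0, 7.0000+1.7321i]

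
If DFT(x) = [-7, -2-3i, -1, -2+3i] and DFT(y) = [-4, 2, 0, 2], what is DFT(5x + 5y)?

By linearity: DFT(5x + 5y) = 5·DFT(x) + 5·DFT(y)
= 5·[-7, -2-3i, -1, -2+3i] + 5·[-4, 2, 0, 2]

Computing element-wise:
Z[0] = 5·(-7) + 5·(-4) = -55
Z[1] = 5·(-2-3i) + 5·(2) = -15i
Z[2] = 5·(-1) + 5·(0) = -5
Z[3] = 5·(-2+3i) + 5·(2) = 15i

DFT(5x + 5y) = 5·X + 5·Y = [-55, -15i, -5, 15i]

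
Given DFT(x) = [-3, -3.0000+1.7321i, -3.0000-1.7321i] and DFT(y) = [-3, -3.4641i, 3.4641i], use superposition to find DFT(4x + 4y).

By linearity: DFT(4x + 4y) = 4·DFT(x) + 4·DFT(y)
= 4·[-3, -3.0000+1.7321i, -3.0000-1.7321i] + 4·[-3, -3.4641i, 3.4641i]

Computing element-wise:
Z[0] = 4·(-3) + 4·(-3) = -24
Z[1] = 4·(-3.0000+1.7321i) + 4·(-3.4641i) = -12.0000-6.9280i
Z[2] = 4·(-3.0000-1.7321i) + 4·(3.4641i) = -12.0000+6.9280i

DFT(4x + 4y) = 4·X + 4·Y = [-24, -12.0000-6.9280i, -12.0000+6.9280i]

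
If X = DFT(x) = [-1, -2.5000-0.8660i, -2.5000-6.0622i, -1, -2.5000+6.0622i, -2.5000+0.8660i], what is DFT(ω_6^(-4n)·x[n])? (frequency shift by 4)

Modulation property: DFT(ω_6^(-4n)·x[n]) = X[(k-4) mod 6], so circularly shift X by 4 positions.

X[k-4] = [-2.5000-6.0622i, -1, -2.5000+6.0622i, -2.5000+0.8660i, -1, -2.5000-0.8660i]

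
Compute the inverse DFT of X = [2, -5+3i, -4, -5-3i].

x[n] = (1/4) Σ(k=0 to 3) X[k] · e^(2πikn/4)

Computing each x[n]:
x[0] = -3
x[1] = 0
x[2] = 2
x[3] = 3

x = [-3, 0, 2, 3]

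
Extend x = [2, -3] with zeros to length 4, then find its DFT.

Original 2-point DFT: [-1, 5]
Zero-padded 4-point DFT provides frequency interpolation.

DFT_4([x, 0, ...]) = [-1, 2+3i, 5, 2-3i]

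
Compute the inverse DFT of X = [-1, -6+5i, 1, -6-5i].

x[n] = (1/4) Σ(k=0 to 3) X[k] · e^(2πikn/4)

Computing each x[n]:
x[0] = -3
x[1] = -3
x[2] = 3
x[3] = 2

x = [-3, -3, 3, 2]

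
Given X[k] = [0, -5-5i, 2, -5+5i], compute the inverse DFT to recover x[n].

x[n] = (1/4) Σ(k=0 to 3) X[k] · e^(2πikn/4)

Computing each x[n]:
x[0] = -2
x[1] = 2
x[2] = 3
x[3] = -3

x = [-2, 2, 3, -3]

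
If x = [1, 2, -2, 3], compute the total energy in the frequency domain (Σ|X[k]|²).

Parseval: Σ|x[n]|² = (1/N)Σ|X[k]|², so Σ|X[k]|² = N·Σ|x[n]|² = 4·18.0000

Σ|X[k]|² = N·Σ|x[n]|² = 4·18.0000 = 72.0000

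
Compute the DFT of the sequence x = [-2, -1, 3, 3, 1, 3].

X[k] = Σ(n=0 to 5) x[n] · ω_6^(nk)
where ω_6 = e^(-2πi/6)

Computing each X[k]:
X[0] = 7
X[1] = -6.0000+1.7321i
X[2] = -2.0000+5.1962i
X[3] = -3
X[4] = -2.0000-5.1962i
X[5] = -6.0000-1.7321i

X = [7, -6.0000+1.7321i, -2.0000+5.1962i, -3, -2.0000-5.1962i, -6.0000-1.7321i]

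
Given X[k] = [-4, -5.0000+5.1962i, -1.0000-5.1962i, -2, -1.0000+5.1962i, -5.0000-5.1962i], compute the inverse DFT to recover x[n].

x[n] = (1/6) Σ(k=0 to 5) X[k] · e^(2πikn/6)

Computing each x[n]:
x[0] = -3
x[1] = -1
x[2] = -3
x[3] = 1
x[4] = 3
x[5] = -1

x = [-3, -1, -3, 1, 3, -1]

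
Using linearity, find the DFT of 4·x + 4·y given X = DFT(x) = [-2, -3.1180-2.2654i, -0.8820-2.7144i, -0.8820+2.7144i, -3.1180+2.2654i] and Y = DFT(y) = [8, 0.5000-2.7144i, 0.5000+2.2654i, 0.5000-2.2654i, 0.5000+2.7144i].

By linearity: DFT(4x + 4y) = 4·DFT(x) + 4·DFT(y)
= 4·[-2, -3.1180-2.2654i, -0.8820-2.7144i, -0.8820+2.7144i, -3.1180+2.2654i] + 4·[8, 0.5000-2.7144i, 0.5000+2.2654i, 0.5000-2.2654i, 0.5000+2.7144i]

Computing element-wise:
Z[0] = 4·(-2) + 4·(8) = 24
Z[1] = 4·(-3.1180-2.2654i) + 4·(0.5000-2.7144i) = -10.4720-19.9192i
Z[2] = 4·(-0.8820-2.7144i) + 4·(0.5000+2.2654i) = -1.5280-1.7960i
Z[3] = 4·(-0.8820+2.7144i) + 4·(0.5000-2.2654i) = -1.5280+1.7960i
Z[4] = 4·(-3.1180+2.2654i) + 4·(0.5000+2.7144i) = -10.4720+19.9192i

DFT(4x + 4y) = 4·X + 4·Y = [24, -10.4720-19.9192i, -1.5280-1.7960i, -1.5280+1.7960i, -10.4720+19.9192i]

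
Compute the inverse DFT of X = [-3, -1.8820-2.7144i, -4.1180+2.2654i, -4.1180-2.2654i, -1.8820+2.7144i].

x[n] = (1/5) Σ(k=0 to 4) X[k] · e^(2πikn/5)

Computing each x[n]:
x[0] = -3
x[1] = 1
x[2] = 1
x[3] = -2
x[4] = 0

x = [-3, 1, 1, -2, 0]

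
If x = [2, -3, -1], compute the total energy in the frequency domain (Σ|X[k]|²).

Parseval: Σ|x[n]|² = (1/N)Σ|X[k]|², so Σ|X[k]|² = N·Σ|x[n]|² = 3·14.0000

Σ|X[k]|² = N·Σ|x[n]|² = 3·14.0000 = 42.0000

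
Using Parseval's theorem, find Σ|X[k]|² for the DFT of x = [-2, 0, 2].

Parseval: Σ|x[n]|² = (1/N)Σ|X[k]|², so Σ|X[k]|² = N·Σ|x[n]|² = 3·8.0000

Σ|X[k]|² = N·Σ|x[n]|² = 3·8.0000 = 24.0000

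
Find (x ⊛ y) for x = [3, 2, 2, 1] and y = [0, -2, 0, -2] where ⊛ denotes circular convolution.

(x ⊛ y)[n] = Σ(m=0 to 3) x[m] · y[(n-m) mod 4]

Computing each output sample:
(x ⊛ y)[0] = -6
(x ⊛ y)[1] = -10
(x ⊛ y)[2] = -6
(x ⊛ y)[3] = -10

x ⊛ y = [-6, -10, -6, -10]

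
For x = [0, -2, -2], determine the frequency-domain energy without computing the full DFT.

Parseval: Σ|x[n]|² = (1/N)Σ|X[k]|², so Σ|X[k]|² = N·Σ|x[n]|² = 3·8.0000

Σ|X[k]|² = N·Σ|x[n]|² = 3·8.0000 = 24.0000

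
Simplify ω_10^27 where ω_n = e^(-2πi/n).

Since ω_10^10 = 1, powers reduce modulo 10.
27 mod 10 = 7
So ω_10^27 = ω_10^7 = e^(-2πi·7/10)

ω_10^27 = ω_10^7 = -0.3090+0.9511i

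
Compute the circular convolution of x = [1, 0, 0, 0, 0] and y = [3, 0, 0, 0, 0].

(x ⊛ y)[n] = Σ(m=0 to 4) x[m] · y[(n-m) mod 5]

Computing each output sample:
(x ⊛ y)[0] = 3
(x ⊛ y)[1] = 0
(x ⊛ y)[2] = 0
(x ⊛ y)[3] = 0
(x ⊛ y)[4] = 0

x ⊛ y = [3, 0, 0, 0, 0]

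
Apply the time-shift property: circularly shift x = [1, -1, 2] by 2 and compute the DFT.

Time shift by 2: X_shifted[k] = ω_3^(2k) · X[k]
Shifted x = [-1, 2, 1]

DFT(x[n-2]) = [2, -2.5000-0.8660i, -2.5000+0.8660i]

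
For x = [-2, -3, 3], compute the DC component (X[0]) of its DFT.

X[0] = Σ(n=0 to 2) x[n] · ω_3^0 = Σ x[n]
= (-2) + (-3) + (3)

X[0] = -2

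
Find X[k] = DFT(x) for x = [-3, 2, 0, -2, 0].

X[k] = Σ(n=0 to 4) x[n] · ω_5^(nk)
where ω_5 = e^(-2πi/5)

Computing each X[k]:
X[0] = -3
X[1] = -0.7639-3.0777i
X[2] = -5.2361+0.7265i
X[3] = -5.2361-0.7265i
X[4] = -0.7639+3.0777i

X = [-3, -0.7639-3.0777i, -5.2361+0.7265i, -5.2361-0.7265i, -0.7639+3.0777i]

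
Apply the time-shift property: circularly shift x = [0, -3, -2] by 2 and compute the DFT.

Time shift by 2: X_shifted[k] = ω_3^(2k) · X[k]
Shifted x = [-3, -2, 0]

DFT(x[n-2]) = [-5, -2.0000+1.7321i, -2.0000-1.7321i]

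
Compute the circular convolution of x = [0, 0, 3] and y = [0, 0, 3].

(x ⊛ y)[n] = Σ(m=0 to 2) x[m] · y[(n-m) mod 3]

Computing each output sample:
(x ⊛ y)[0] = 0
(x ⊛ y)[1] = 9
(x ⊛ y)[2] = 0

x ⊛ y = [0, 9, 0]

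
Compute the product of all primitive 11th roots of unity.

The primitive 11th roots of unity are ω_11^k for k coprime to 11: k ∈ {1, 2, 3, 4, 5, 6, 7, 8, 9, 10}
Their product equals the constant term of the cyclotomic polynomial Φ_11(x) up to sign.
For n ≥ 3, the product of all primitive nth roots of unity is 1. (For n=1 it is 1; for n=2 it is -1.)

1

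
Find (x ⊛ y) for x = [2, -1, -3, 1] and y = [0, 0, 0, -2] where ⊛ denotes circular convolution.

(x ⊛ y)[n] = Σ(m=0 to 3) x[m] · y[(n-m) mod 4]

Computing each output sample:
(x ⊛ y)[0] = 2
(x ⊛ y)[1] = 6
(x ⊛ y)[2] = -2
(x ⊛ y)[3] = -4

x ⊛ y = [2, 6, -2, -4]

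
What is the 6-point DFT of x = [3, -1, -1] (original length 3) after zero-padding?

Original 3-point DFT: [1, 4, 4]
Zero-padded 6-point DFT provides frequency interpolation.

DFT_6([x, 0, ...]) = [1, 3.0000+1.7321i, 4, 3, 4, 3.0000-1.7321i]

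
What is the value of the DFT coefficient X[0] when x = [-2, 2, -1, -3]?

X[0] = Σ(n=0 to 3) x[n] · ω_4^0 = Σ x[n]
= (-2) + (2) + (-1) + (-3)

X[0] = -4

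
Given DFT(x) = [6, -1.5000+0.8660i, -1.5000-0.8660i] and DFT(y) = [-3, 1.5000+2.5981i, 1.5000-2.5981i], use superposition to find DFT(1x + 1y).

By linearity: DFT(1x + 1y) = 1·DFT(x) + 1·DFT(y)
= 1·[6, -1.5000+0.8660i, -1.5000-0.8660i] + 1·[-3, 1.5000+2.5981i, 1.5000-2.5981i]

Computing element-wise:
Z[0] = 1·(6) + 1·(-3) = 3
Z[1] = 1·(-1.5000+0.8660i) + 1·(1.5000+2.5981i) = 3.4641i
Z[2] = 1·(-1.5000-0.8660i) + 1·(1.5000-2.5981i) = -3.4641i

DFT(1x + 1y) = 1·X + 1·Y = [3, 3.4641i, -3.4641i]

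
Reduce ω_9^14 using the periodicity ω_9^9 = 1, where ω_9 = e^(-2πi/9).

Since ω_9^9 = 1, powers reduce modulo 9.
14 mod 9 = 5
So ω_9^14 = ω_9^5 = e^(-2πi·5/9)

ω_9^14 = ω_9^5 = -0.9397+0.3420i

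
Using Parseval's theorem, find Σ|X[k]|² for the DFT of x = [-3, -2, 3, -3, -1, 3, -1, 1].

Parseval: Σ|x[n]|² = (1/N)Σ|X[k]|², so Σ|X[k]|² = N·Σ|x[n]|² = 8·43.0000

Σ|X[k]|² = N·Σ|x[n]|² = 8·43.0000 = 344.0000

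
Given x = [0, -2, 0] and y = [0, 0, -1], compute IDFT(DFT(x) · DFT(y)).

(x ⊛ y)[n] = Σ(m=0 to 2) x[m] · y[(n-m) mod 3]

Computing each output sample:
(x ⊛ y)[0] = 2
(x ⊛ y)[1] = 0
(x ⊛ y)[2] = 0

x ⊛ y = [2, 0, 0]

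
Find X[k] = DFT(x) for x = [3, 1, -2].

X[k] = Σ(n=0 to 2) x[n] · ω_3^(nk)
where ω_3 = e^(-2πi/3)

Computing each X[k]:
X[0] = 2
X[1] = 3.5000-2.5981i
X[2] = 3.5000+2.5981i

X = [2, 3.5000-2.5981i, 3.5000+2.5981i]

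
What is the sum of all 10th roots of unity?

Sum of all nth roots of unity equals 0 for n > 1 (geometric series with r ≠ 1).

0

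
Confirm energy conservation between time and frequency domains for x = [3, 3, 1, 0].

Time domain:
Σ|x[n]|² = |3|² + |3|² + |1|² + |0|² = 19.0000

Frequency domain:
(1/4)Σ|X[k]|² = (1/4)(|7|² + |2-3i|² + |1|² + |2+3i|²) = (1/4)·76.0000 = 19.0000

Both sides agree, confirming Parseval's theorem.

Σ|x[n]|² = (1/N)Σ|X[k]|² = 19.0000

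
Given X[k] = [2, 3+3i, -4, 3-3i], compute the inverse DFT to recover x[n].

x[n] = (1/4) Σ(k=0 to 3) X[k] · e^(2πikn/4)

Computing each x[n]:
x[0] = 1
x[1] = 0
x[2] = -2
x[3] = 3

x = [1, 0, -2, 3]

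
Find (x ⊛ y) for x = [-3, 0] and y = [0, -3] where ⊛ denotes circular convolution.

(x ⊛ y)[n] = Σ(m=0 to 1) x[m] · y[(n-m) mod 2]

Computing each output sample:
(x ⊛ y)[0] = 0
(x ⊛ y)[1] = 9

x ⊛ y = [0, 9]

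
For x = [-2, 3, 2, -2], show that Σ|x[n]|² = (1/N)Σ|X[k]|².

Time domain:
Σ|x[n]|² = |-2|² + |3|² + |2|² + |-2|² = 21.0000

Frequency domain:
(1/4)Σ|X[k]|² = (1/4)(|1|² + |-4-5i|² + |-1|² + |-4+5i|²) = (1/4)·84.0000 = 21.0000

Both sides agree, confirming Parseval's theorem.

Σ|x[n]|² = (1/N)Σ|X[k]|² = 21.0000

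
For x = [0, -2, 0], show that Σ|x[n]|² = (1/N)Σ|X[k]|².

Time domain:
Σ|x[n]|² = |0|² + |-2|² + |0|² = 4.0000

Frequency domain:
(1/3)Σ|X[k]|² = (1/3)(|-2|² + |1.0000+1.7321i|² + |1.0000-1.7321i|²) = (1/3)·12.0000 = 4.0000

Both sides agree, confirming Parseval's theorem.

Σ|x[n]|² = (1/N)Σ|X[k]|² = 4.0000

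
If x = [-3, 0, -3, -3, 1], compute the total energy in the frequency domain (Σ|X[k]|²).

Parseval: Σ|x[n]|² = (1/N)Σ|X[k]|², so Σ|X[k]|² = N·Σ|x[n]|² = 5·28.0000

Σ|X[k]|² = N·Σ|x[n]|² = 5·28.0000 = 140.0000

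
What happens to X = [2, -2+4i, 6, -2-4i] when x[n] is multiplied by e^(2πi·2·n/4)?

Modulation property: DFT(ω_4^(-2n)·x[n]) = X[(k-2) mod 4], so circularly shift X by 2 positions.

X[k-2] = [6, -2-4i, 2, -2+4i]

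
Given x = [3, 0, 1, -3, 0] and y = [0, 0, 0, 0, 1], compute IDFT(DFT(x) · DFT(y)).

(x ⊛ y)[n] = Σ(m=0 to 4) x[m] · y[(n-m) mod 5]

Computing each output sample:
(x ⊛ y)[0] = 0
(x ⊛ y)[1] = 1
(x ⊛ y)[2] = -3
(x ⊛ y)[3] = 0
(x ⊛ y)[4] = 3

x ⊛ y = [0, 1, -3, 0, 3]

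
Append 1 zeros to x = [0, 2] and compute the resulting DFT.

Original 2-point DFT: [2, -2]
Zero-padded 3-point DFT provides frequency interpolation.

DFT_3([x, 0, ...]) = [2, -1.0000-1.7321i, -1.0000+1.7321i]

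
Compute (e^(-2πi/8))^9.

Since ω_8^8 = 1, powers reduce modulo 8.
9 mod 8 = 1
So ω_8^9 = ω_8^1 = e^(-2πi·1/8)

ω_8^9 = ω_8^1 = 0.7071-0.7071i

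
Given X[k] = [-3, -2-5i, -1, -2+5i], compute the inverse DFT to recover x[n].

x[n] = (1/4) Σ(k=0 to 3) X[k] · e^(2πikn/4)

Computing each x[n]:
x[0] = -2
x[1] = 2
x[2] = 0
x[3] = -3

x = [-2, 2, 0, -3]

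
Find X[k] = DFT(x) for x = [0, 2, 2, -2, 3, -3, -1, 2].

X[k] = Σ(n=0 to 7) x[n] · ω_8^(nk)
where ω_8 = e^(-2πi/8)

Computing each X[k]:
X[0] = 3
X[1] = 3.3640-3.7071i
X[2] = 2+1i
X[3] = -9.3640+2.2929i
X[4] = 5
X[5] = -9.3640-2.2929i
X[6] = 2-1i
X[7] = 3.3640+3.7071i

X = [3, 3.3640-3.7071i, 2+1i, -9.3640+2.2929i, 5, -9.3640-2.2929i, 2-1i, 3.3640+3.7071i]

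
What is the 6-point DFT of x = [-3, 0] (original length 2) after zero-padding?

Original 2-point DFT: [-3, -3]
Zero-padded 6-point DFT provides frequency interpolation.

DFT_6([x, 0, ...]) = [-3, -3, -3, -3, -3, -3]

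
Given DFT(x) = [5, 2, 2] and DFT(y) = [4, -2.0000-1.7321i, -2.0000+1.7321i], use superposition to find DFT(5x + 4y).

By linearity: DFT(5x + 4y) = 5·DFT(x) + 4·DFT(y)
= 5·[5, 2, 2] + 4·[4, -2.0000-1.7321i, -2.0000+1.7321i]

Computing element-wise:
Z[0] = 5·(5) + 4·(4) = 41
Z[1] = 5·(2) + 4·(-2.0000-1.7321i) = 2.0000-6.9284i
Z[2] = 5·(2) + 4·(-2.0000+1.7321i) = 2.0000+6.9284i

DFT(5x + 4y) = 5·X + 4·Y = [41, 2.0000-6.9284i, 2.0000+6.9284i]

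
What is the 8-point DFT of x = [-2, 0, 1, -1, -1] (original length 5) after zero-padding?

Original 5-point DFT: [-3, -2.3090-2.1266i, -1.1910+1.3143i, -1.1910-1.3143i, -2.3090+2.1266i]
Zero-padded 8-point DFT provides frequency interpolation.

DFT_8([x, 0, ...]) = [-3, -0.2929-0.2929i, -4-1i, -1.7071+1.7071i, -1, -1.7071-1.7071i, -4+1i, -0.2929+0.2929i]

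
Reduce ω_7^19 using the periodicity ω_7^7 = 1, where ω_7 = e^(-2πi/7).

Since ω_7^7 = 1, powers reduce modulo 7.
19 mod 7 = 5
So ω_7^19 = ω_7^5 = e^(-2πi·5/7)

ω_7^19 = ω_7^5 = -0.2225+0.9749i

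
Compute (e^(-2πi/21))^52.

Since ω_21^21 = 1, powers reduce modulo 21.
52 mod 21 = 10
So ω_21^52 = ω_21^10 = e^(-2πi·10/21)

ω_21^52 = ω_21^10 = -0.9888-0.1490i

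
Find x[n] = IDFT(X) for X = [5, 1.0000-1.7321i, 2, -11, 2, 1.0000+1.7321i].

x[n] = (1/6) Σ(k=0 to 5) X[k] · e^(2πikn/6)

Computing each x[n]:
x[0] = 0
x[1] = 3
x[2] = -1
x[3] = 3
x[4] = -2
x[5] = 2

x = [0, 3, -1, 3, -2, 2]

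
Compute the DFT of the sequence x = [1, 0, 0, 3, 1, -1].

X[k] = Σ(n=0 to 5) x[n] · ω_6^(nk)
where ω_6 = e^(-2πi/6)

Computing each X[k]:
X[0] = 4
X[1] = -3
X[2] = 4.0000-1.7321i
X[3] = 0
X[4] = 4.0000+1.7321i
X[5] = -3

X = [4, -3, 4.0000-1.7321i, 0, 4.0000+1.7321i, -3]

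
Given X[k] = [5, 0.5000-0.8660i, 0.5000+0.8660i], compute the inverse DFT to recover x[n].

x[n] = (1/3) Σ(k=0 to 2) X[k] · e^(2πikn/3)

Computing each x[n]:
x[0] = 2
x[1] = 2
x[2] = 1

x = [2, 2, 1]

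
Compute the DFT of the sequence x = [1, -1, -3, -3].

X[k] = Σ(n=0 to 3) x[n] · ω_4^(nk)
where ω_4 = e^(-2πi/4)

Computing each X[k]:
X[0] = -6
X[1] = 4-2i
X[2] = 2
X[3] = 4+2i

X = [-6, 4-2i, 2, 4+2i]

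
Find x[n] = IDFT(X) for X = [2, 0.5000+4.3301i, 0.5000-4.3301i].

x[n] = (1/3) Σ(k=0 to 2) X[k] · e^(2πikn/3)

Computing each x[n]:
x[0] = 1
x[1] = -2
x[2] = 3

x = [1, -2, 3]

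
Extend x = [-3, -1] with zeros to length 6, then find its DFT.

Original 2-point DFT: [-4, -2]
Zero-padded 6-point DFT provides frequency interpolation.

DFT_6([x, 0, ...]) = [-4, -3.5000+0.8660i, -2.5000+0.8660i, -2, -2.5000-0.8660i, -3.5000-0.8660i]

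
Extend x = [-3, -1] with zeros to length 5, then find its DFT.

Original 2-point DFT: [-4, -2]
Zero-padded 5-point DFT provides frequency interpolation.

DFT_5([x, 0, ...]) = [-4, -3.3090+0.9511i, -2.1910+0.5878i, -2.1910-0.5878i, -3.3090-0.9511i]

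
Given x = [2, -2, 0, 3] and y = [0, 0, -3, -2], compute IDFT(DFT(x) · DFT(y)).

(x ⊛ y)[n] = Σ(m=0 to 3) x[m] · y[(n-m) mod 4]

Computing each output sample:
(x ⊛ y)[0] = 4
(x ⊛ y)[1] = -9
(x ⊛ y)[2] = -12
(x ⊛ y)[3] = 2

x ⊛ y = [4, -9, -12, 2]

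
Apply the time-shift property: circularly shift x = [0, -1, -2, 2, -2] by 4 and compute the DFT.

Time shift by 4: X_shifted[k] = ω_5^(4k) · X[k]
Shifted x = [-1, -2, 2, -2, 0]

DFT(x[n-4]) = [-3, -1.6180-0.4490i, 0.6180+4.9798i, 0.6180-4.9798i, -1.6180+0.4490i]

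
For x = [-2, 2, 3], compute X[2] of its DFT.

X[2] = Σ(n=0 to 2) x[n] · ω_3^(2n) where ω_3 = e^(-2πi/3)
= (-2)·ω_3^0 + (2)·ω_3^2 + (3)·ω_3^4

X[2] = -4.5000-0.8660i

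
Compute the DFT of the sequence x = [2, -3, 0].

X[k] = Σ(n=0 to 2) x[n] · ω_3^(nk)
where ω_3 = e^(-2πi/3)

Computing each X[k]:
X[0] = -1
X[1] = 3.5000+2.5981i
X[2] = 3.5000-2.5981i

X = [-1, 3.5000+2.5981i, 3.5000-2.5981i]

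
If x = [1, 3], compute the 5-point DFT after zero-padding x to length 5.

Original 2-point DFT: [4, -2]
Zero-padded 5-point DFT provides frequency interpolation.

DFT_5([x, 0, ...]) = [4, 1.9271-2.8532i, -1.4271-1.7634i, -1.4271+1.7634i, 1.9271+2.8532i]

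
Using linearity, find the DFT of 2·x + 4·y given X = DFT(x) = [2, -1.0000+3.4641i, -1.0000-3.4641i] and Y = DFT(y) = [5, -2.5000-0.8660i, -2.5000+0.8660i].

By linearity: DFT(2x + 4y) = 2·DFT(x) + 4·DFT(y)
= 2·[2, -1.0000+3.4641i, -1.0000-3.4641i] + 4·[5, -2.5000-0.8660i, -2.5000+0.8660i]

Computing element-wise:
Z[0] = 2·(2) + 4·(5) = 24
Z[1] = 2·(-1.0000+3.4641i) + 4·(-2.5000-0.8660i) = -12.0000+3.4642i
Z[2] = 2·(-1.0000-3.4641i) + 4·(-2.5000+0.8660i) = -12.0000-3.4642i

DFT(2x + 4y) = 2·X + 4·Y = [24, -12.0000+3.4642i, -12.0000-3.4642i]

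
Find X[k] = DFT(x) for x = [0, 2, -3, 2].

X[k] = Σ(n=0 to 3) x[n] · ω_4^(nk)
where ω_4 = e^(-2πi/4)

Computing each X[k]:
X[0] = 1
X[1] = 3
X[2] = -7
X[3] = 3

X = [1, 3, -7, 3]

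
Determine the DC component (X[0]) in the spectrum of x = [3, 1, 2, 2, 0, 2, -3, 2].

X[0] = Σ(n=0 to 7) x[n] · ω_8^0 = Σ x[n]
= (3) + (1) + (2) + (2) + (0) + (2) + (-3) + (2)

X[0] = 9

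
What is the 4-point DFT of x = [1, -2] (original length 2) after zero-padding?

Original 2-point DFT: [-1, 3]
Zero-padded 4-point DFT provides frequency interpolation.

DFT_4([x, 0, ...]) = [-1, 1+2i, 3, 1-2i]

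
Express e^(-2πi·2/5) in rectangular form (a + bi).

ω_5^2 = e^(-2πi·2/5)
= cos(-2π·2/5) + i·sin(-2π·2/5)
= cos(-4π/5) + i·sin(-4π/5)

ω_5^2 = cos(-4π/5) + i·sin(-4π/5) = -0.8090-0.5878i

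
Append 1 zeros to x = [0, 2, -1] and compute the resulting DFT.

Original 3-point DFT: [1, -0.5000-2.5981i, -0.5000+2.5981i]
Zero-padded 4-point DFT provides frequency interpolation.

DFT_4([x, 0, ...]) = [1, 1-2i, -3, 1+2i]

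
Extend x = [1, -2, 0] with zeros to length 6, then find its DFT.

Original 3-point DFT: [-1, 2.0000+1.7321i, 2.0000-1.7321i]
Zero-padded 6-point DFT provides frequency interpolation.

DFT_6([x, 0, ...]) = [-1, 1.7321i, 2.0000+1.7321i, 3, 2.0000-1.7321i, -1.7321i]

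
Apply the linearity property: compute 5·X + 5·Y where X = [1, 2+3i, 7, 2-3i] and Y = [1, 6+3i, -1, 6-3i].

By linearity: DFT(5x + 5y) = 5·DFT(x) + 5·DFT(y)
= 5·[1, 2+3i, 7, 2-3i] + 5·[1, 6+3i, -1, 6-3i]

Computing element-wise:
Z[0] = 5·(1) + 5·(1) = 10
Z[1] = 5·(2+3i) + 5·(6+3i) = 40+30i
Z[2] = 5·(7) + 5·(-1) = 30
Z[3] = 5·(2-3i) + 5·(6-3i) = 40-30i

DFT(5x + 5y) = 5·X + 5·Y = [10, 40+30i, 30, 40-30i]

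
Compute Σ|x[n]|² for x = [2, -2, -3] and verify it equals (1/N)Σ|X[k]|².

Time domain:
Σ|x[n]|² = |2|² + |-2|² + |-3|² = 17.0000

Frequency domain:
(1/3)Σ|X[k]|² = (1/3)(|-3|² + |4.5000-0.8660i|² + |4.5000+0.8660i|²) = (1/3)·51.0000 = 17.0000

Both sides agree, confirming Parseval's theorem.

Σ|x[n]|² = (1/N)Σ|X[k]|² = 17.0000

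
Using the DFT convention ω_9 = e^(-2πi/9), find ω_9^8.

ω_9^8 = e^(-2πi·8/9)
= cos(-2π·8/9) + i·sin(-2π·8/9)
= cos(-16π/9) + i·sin(-16π/9)

ω_9^8 = cos(-16π/9) + i·sin(-16π/9) = 0.7660+0.6428i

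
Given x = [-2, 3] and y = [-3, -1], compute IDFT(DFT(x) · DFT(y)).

(x ⊛ y)[n] = Σ(m=0 to 1) x[m] · y[(n-m) mod 2]

Computing each output sample:
(x ⊛ y)[0] = 3
(x ⊛ y)[1] = -7

x ⊛ y = [3, -7]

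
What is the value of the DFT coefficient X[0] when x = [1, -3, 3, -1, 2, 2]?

X[0] = Σ(n=0 to 5) x[n] · ω_6^0 = Σ x[n]
= (1) + (-3) + (3) + (-1) + (2) + (2)

X[0] = 4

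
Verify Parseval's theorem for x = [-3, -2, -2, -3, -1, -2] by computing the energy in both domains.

Time domain:
Σ|x[n]|² = |-3|² + |-2|² + |-2|² + |-3|² + |-1|² + |-2|² = 31.0000

Frequency domain:
(1/6)Σ|X[k]|² = (1/6)(|-13|² + |-0.5000+0.8660i|² + |-2.5000-0.8660i|² + |1|² + |-2.5000+0.8660i|² + |-0.5000-0.8660i|²) = (1/6)·186.0000 = 31.0000

Both sides agree, confirming Parseval's theorem.

Σ|x[n]|² = (1/N)Σ|X[k]|² = 31.0000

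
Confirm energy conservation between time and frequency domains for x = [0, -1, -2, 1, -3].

Time domain:
Σ|x[n]|² = |0|² + |-1|² + |-2|² + |1|² + |-3|² = 15.0000

Frequency domain:
(1/5)Σ|X[k]|² = (1/5)(|-5|² + |-0.4271-0.1388i|² + |2.9271-4.0287i|² + |2.9271+4.0287i|² + |-0.4271+0.1388i|²) = (1/5)·75.0000 = 15.0000

Both sides agree, confirming Parseval's theorem.

Σ|x[n]|² = (1/N)Σ|X[k]|² = 15.0000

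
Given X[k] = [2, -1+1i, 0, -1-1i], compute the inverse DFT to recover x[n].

x[n] = (1/4) Σ(k=0 to 3) X[k] · e^(2πikn/4)

Computing each x[n]:
x[0] = 0
x[1] = 0
x[2] = 1
x[3] = 1

x = [0, 0, 1, 1]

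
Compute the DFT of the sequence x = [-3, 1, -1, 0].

X[k] = Σ(n=0 to 3) x[n] · ω_4^(nk)
where ω_4 = e^(-2πi/4)

Computing each X[k]:
X[0] = -3
X[1] = -2-1i
X[2] = -5
X[3] = -2+1i

X = [-3, -2-1i, -5, -2+1i]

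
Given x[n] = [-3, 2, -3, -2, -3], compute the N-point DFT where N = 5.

X[k] = Σ(n=0 to 4) x[n] · ω_5^(nk)
where ω_5 = e^(-2πi/5)

Computing each X[k]:
X[0] = -9
X[1] = 0.7361-4.1675i
X[2] = -3.7361-3.8900i
X[3] = -3.7361+3.8900i
X[4] = 0.7361+4.1675i

X = [-9, 0.7361-4.1675i, -3.7361-3.8900i, -3.7361+3.8900i, 0.7361+4.1675i]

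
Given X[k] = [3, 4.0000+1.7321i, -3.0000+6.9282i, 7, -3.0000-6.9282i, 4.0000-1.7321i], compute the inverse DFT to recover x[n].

x[n] = (1/6) Σ(k=0 to 5) X[k] · e^(2πikn/6)

Computing each x[n]:
x[0] = 2
x[1] = -2
x[2] = 3
x[3] = -3
x[4] = 0
x[5] = 3

x = [2, -2, 3, -3, 0, 3]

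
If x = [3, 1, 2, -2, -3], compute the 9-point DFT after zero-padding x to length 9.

Original 5-point DFT: [1, 2.3820-6.1554i, 4.6180+1.4531i, 4.6180-1.4531i, 2.3820+6.1554i]
Zero-padded 9-point DFT provides frequency interpolation.

DFT_9([x, 0, ...]) = [1, 7.9324+0.1457i, -0.0039-5.3293i, 1.0000+3.4641i, 4.0715-0.2788i, 4.0715+0.2788i, 1.0000-3.4641i, -0.0039+5.3293i, 7.9324-0.1457i]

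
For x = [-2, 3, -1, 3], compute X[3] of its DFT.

X[3] = Σ(n=0 to 3) x[n] · ω_4^(3n) where ω_4 = e^(-2πi/4)
= (-2)·ω_4^0 + (3)·ω_4^3 + (-1)·ω_4^6 + (3)·ω_4^9

X[3] = -1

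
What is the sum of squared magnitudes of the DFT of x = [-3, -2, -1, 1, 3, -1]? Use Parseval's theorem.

Parseval: Σ|x[n]|² = (1/N)Σ|X[k]|², so Σ|X[k]|² = N·Σ|x[n]|² = 6·25.0000

Σ|X[k]|² = N·Σ|x[n]|² = 6·25.0000 = 150.0000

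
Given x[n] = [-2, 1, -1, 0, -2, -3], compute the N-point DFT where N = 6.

X[k] = Σ(n=0 to 5) x[n] · ω_6^(nk)
where ω_6 = e^(-2πi/6)

Computing each X[k]:
X[0] = -7
X[1] = -1.5000-4.3301i
X[2] = 0.5000-2.5981i
X[3] = -3
X[4] = 0.5000+2.5981i
X[5] = -1.5000+4.3301i

X = [-7, -1.5000-4.3301i, 0.5000-2.5981i, -3, 0.5000+2.5981i, -1.5000+4.3301i]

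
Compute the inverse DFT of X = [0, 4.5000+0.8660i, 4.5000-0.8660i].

x[n] = (1/3) Σ(k=0 to 2) X[k] · e^(2πikn/3)

Computing each x[n]:
x[0] = 3
x[1] = -2
x[2] = -1

x = [3, -2, -1]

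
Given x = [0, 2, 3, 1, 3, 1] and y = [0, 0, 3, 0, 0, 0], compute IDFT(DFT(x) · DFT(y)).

(x ⊛ y)[n] = Σ(m=0 to 5) x[m] · y[(n-m) mod 6]

Computing each output sample:
(x ⊛ y)[0] = 9
(x ⊛ y)[1] = 3
(x ⊛ y)[2] = 0
(x ⊛ y)[3] = 6
(x ⊛ y)[4] = 9
(x ⊛ y)[5] = 3

x ⊛ y = [9, 3, 0, 6, 9, 3]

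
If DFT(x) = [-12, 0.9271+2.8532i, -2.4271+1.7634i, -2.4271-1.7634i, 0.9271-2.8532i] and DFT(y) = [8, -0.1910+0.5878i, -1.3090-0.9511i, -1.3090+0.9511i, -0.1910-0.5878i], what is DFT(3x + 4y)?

By linearity: DFT(3x + 4y) = 3·DFT(x) + 4·DFT(y)
= 3·[-12, 0.9271+2.8532i, -2.4271+1.7634i, -2.4271-1.7634i, 0.9271-2.8532i] + 4·[8, -0.1910+0.5878i, -1.3090-0.9511i, -1.3090+0.9511i, -0.1910-0.5878i]

Computing element-wise:
Z[0] = 3·(-12) + 4·(8) = -4
Z[1] = 3·(0.9271+2.8532i) + 4·(-0.1910+0.5878i) = 2.0173+10.9108i
Z[2] = 3·(-2.4271+1.7634i) + 4·(-1.3090-0.9511i) = -12.5173+1.4858i
Z[3] = 3·(-2.4271-1.7634i) + 4·(-1.3090+0.9511i) = -12.5173-1.4858i
Z[4] = 3·(0.9271-2.8532i) + 4·(-0.1910-0.5878i) = 2.0173-10.9108i

DFT(3x + 4y) = 3·X + 4·Y = [-4, 2.0173+10.9108i, -12.5173+1.4858i, -12.5173-1.4858i, 2.0173-10.9108i]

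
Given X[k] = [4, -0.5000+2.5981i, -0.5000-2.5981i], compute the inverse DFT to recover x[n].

x[n] = (1/3) Σ(k=0 to 2) X[k] · e^(2πikn/3)

Computing each x[n]:
x[0] = 1
x[1] = 0
x[2] = 3

x = [1, 0, 3]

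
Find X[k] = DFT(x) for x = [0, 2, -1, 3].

X[k] = Σ(n=0 to 3) x[n] · ω_4^(nk)
where ω_4 = e^(-2πi/4)

Computing each X[k]:
X[0] = 4
X[1] = 1+1i
X[2] = -6
X[3] = 1-1i

X = [4, 1+1i, -6, 1-1i]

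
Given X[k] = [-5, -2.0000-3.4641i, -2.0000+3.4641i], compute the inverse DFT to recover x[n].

x[n] = (1/3) Σ(k=0 to 2) X[k] · e^(2πikn/3)

Computing each x[n]:
x[0] = -3
x[1] = 1
x[2] = -3

x = [-3, 1, -3]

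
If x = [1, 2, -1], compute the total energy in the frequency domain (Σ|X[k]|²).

Parseval: Σ|x[n]|² = (1/N)Σ|X[k]|², so Σ|X[k]|² = N·Σ|x[n]|² = 3·6.0000

Σ|X[k]|² = N·Σ|x[n]|² = 3·6.0000 = 18.0000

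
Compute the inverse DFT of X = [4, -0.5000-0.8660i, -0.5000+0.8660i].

x[n] = (1/3) Σ(k=0 to 2) X[k] · e^(2πikn/3)

Computing each x[n]:
x[0] = 1
x[1] = 2
x[2] = 1

x = [1, 2, 1]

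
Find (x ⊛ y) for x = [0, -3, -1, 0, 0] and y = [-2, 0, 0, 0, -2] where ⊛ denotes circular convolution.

(x ⊛ y)[n] = Σ(m=0 to 4) x[m] · y[(n-m) mod 5]

Computing each output sample:
(x ⊛ y)[0] = 6
(x ⊛ y)[1] = 8
(x ⊛ y)[2] = 2
(x ⊛ y)[3] = 0
(x ⊛ y)[4] = 0

x ⊛ y = [6, 8, 2, 0, 0]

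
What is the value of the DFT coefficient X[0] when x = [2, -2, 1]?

X[0] = Σ(n=0 to 2) x[n] · ω_3^0 = Σ x[n]
= (2) + (-2) + (1)

X[0] = 1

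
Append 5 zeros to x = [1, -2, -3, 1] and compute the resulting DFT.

Original 4-point DFT: [-3, 4+3i, -1, 4-3i]
Zero-padded 9-point DFT provides frequency interpolation.

DFT_9([x, 0, ...]) = [-3, -1.5530+3.3740i, 2.9718+3.8617i, 4.5000-0.8660i, 0.0813-2.1103i, 0.0813+2.1103i, 4.5000+0.8660i, 2.9718-3.8617i, -1.5530-3.3740i]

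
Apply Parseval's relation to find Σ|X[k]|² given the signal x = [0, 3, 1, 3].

Parseval: Σ|x[n]|² = (1/N)Σ|X[k]|², so Σ|X[k]|² = N·Σ|x[n]|² = 4·19.0000

Σ|X[k]|² = N·Σ|x[n]|² = 4·19.0000 = 76.0000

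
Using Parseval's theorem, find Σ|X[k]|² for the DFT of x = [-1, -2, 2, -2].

Parseval: Σ|x[n]|² = (1/N)Σ|X[k]|², so Σ|X[k]|² = N·Σ|x[n]|² = 4·13.0000

Σ|X[k]|² = N·Σ|x[n]|² = 4·13.0000 = 52.0000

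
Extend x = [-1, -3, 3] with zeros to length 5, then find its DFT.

Original 3-point DFT: [-1, -1.0000+5.1962i, -1.0000-5.1962i]
Zero-padded 5-point DFT provides frequency interpolation.

DFT_5([x, 0, ...]) = [-1, -4.3541+1.0898i, 2.3541+4.6165i, 2.3541-4.6165i, -4.3541-1.0898i]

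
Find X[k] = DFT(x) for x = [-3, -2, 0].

X[k] = Σ(n=0 to 2) x[n] · ω_3^(nk)
where ω_3 = e^(-2πi/3)

Computing each X[k]:
X[0] = -5
X[1] = -2.0000+1.7321i
X[2] = -2.0000-1.7321i

X = [-5, -2.0000+1.7321i, -2.0000-1.7321i]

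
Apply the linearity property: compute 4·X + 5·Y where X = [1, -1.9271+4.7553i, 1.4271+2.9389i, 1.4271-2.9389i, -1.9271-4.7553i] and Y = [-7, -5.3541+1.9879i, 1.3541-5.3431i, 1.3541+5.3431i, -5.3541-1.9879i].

By linearity: DFT(4x + 5y) = 4·DFT(x) + 5·DFT(y)
= 4·[1, -1.9271+4.7553i, 1.4271+2.9389i, 1.4271-2.9389i, -1.9271-4.7553i] + 5·[-7, -5.3541+1.9879i, 1.3541-5.3431i, 1.3541+5.3431i, -5.3541-1.9879i]

Computing element-wise:
Z[0] = 4·(1) + 5·(-7) = -31
Z[1] = 4·(-1.9271+4.7553i) + 5·(-5.3541+1.9879i) = -34.4789+28.9607i
Z[2] = 4·(1.4271+2.9389i) + 5·(1.3541-5.3431i) = 12.4789-14.9599i
Z[3] = 4·(1.4271-2.9389i) + 5·(1.3541+5.3431i) = 12.4789+14.9599i
Z[4] = 4·(-1.9271-4.7553i) + 5·(-5.3541-1.9879i) = -34.4789-28.9607i

DFT(4x + 5y) = 4·X + 5·Y = [-31, -34.4789+28.9607i, 12.4789-14.9599i, 12.4789+14.9599i, -34.4789-28.9607i]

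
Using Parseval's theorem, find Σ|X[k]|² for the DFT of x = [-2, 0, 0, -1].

Parseval: Σ|x[n]|² = (1/N)Σ|X[k]|², so Σ|X[k]|² = N·Σ|x[n]|² = 4·5.0000

Σ|X[k]|² = N·Σ|x[n]|² = 4·5.0000 = 20.0000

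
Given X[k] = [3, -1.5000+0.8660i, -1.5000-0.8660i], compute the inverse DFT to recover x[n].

x[n] = (1/3) Σ(k=0 to 2) X[k] · e^(2πikn/3)

Computing each x[n]:
x[0] = 0
x[1] = 1
x[2] = 2

x = [0, 1, 2]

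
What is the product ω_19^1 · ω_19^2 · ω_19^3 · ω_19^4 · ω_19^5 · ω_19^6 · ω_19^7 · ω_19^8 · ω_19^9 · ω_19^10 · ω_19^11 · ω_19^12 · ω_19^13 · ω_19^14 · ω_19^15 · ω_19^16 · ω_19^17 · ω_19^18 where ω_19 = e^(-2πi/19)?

The primitive 19th roots of unity are ω_19^k for k coprime to 19: k ∈ {1, 2, 3, 4, 5, 6, 7, 8, 9, 10, 11, 12, 13, 14, 15, 16, 17, 18}
Their product equals the constant term of the cyclotomic polynomial Φ_19(x) up to sign.
For n ≥ 3, the product of all primitive nth roots of unity is 1. (For n=1 it is 1; for n=2 it is -1.)

1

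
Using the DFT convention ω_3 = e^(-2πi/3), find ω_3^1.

ω_3^1 = e^(-2πi·1/3)
= cos(-2π·1/3) + i·sin(-2π·1/3)
= cos(-2π/3) + i·sin(-2π/3)

ω_3^1 = cos(-2π/3) + i·sin(-2π/3) = -0.5000-0.8660i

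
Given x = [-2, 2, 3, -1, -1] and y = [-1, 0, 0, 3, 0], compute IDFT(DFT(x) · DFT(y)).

(x ⊛ y)[n] = Σ(m=0 to 4) x[m] · y[(n-m) mod 5]

Computing each output sample:
(x ⊛ y)[0] = 11
(x ⊛ y)[1] = -5
(x ⊛ y)[2] = -6
(x ⊛ y)[3] = -5
(x ⊛ y)[4] = 7

x ⊛ y = [11, -5, -6, -5, 7]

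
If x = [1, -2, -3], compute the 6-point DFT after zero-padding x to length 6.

Original 3-point DFT: [-4, 3.5000-0.8660i, 3.5000+0.8660i]
Zero-padded 6-point DFT provides frequency interpolation.

DFT_6([x, 0, ...]) = [-4, 1.5000+4.3301i, 3.5000-0.8660i, 0, 3.5000+0.8660i, 1.5000-4.3301i]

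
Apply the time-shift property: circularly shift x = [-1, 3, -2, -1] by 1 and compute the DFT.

Time shift by 1: X_shifted[k] = ω_4^(1k) · X[k]
Shifted x = [-1, -1, 3, -2]

DFT(x[n-1]) = [-1, -4-1i, 5, -4+1i]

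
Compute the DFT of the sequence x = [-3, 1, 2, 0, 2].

X[k] = Σ(n=0 to 4) x[n] · ω_5^(nk)
where ω_5 = e^(-2πi/5)

Computing each X[k]:
X[0] = 2
X[1] = -3.6910-0.2245i
X[2] = -4.8090+2.4899i
X[3] = -4.8090-2.4899i
X[4] = -3.6910+0.2245i

X = [2, -3.6910-0.2245i, -4.8090+2.4899i, -4.8090-2.4899i, -3.6910+0.2245i]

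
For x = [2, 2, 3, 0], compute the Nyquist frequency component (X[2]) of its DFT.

X[2] = Σ(n=0 to 3) x[n] · ω_4^(2n) where ω_4 = e^(-2πi/4)
= (2)·ω_4^0 + (2)·ω_4^2 + (3)·ω_4^4 + (0)·ω_4^6

X[2] = 3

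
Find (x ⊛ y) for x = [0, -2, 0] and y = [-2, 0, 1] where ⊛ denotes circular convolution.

(x ⊛ y)[n] = Σ(m=0 to 2) x[m] · y[(n-m) mod 3]

Computing each output sample:
(x ⊛ y)[0] = -2
(x ⊛ y)[1] = 4
(x ⊛ y)[2] = 0

x ⊛ y = [-2, 4, 0]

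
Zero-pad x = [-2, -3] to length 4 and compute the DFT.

Original 2-point DFT: [-5, 1]
Zero-padded 4-point DFT provides frequency interpolation.

DFT_4([x, 0, ...]) = [-5, -2+3i, 1, -2-3i]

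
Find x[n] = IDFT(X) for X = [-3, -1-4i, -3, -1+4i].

x[n] = (1/4) Σ(k=0 to 3) X[k] · e^(2πikn/4)

Computing each x[n]:
x[0] = -2
x[1] = 2
x[2] = -1
x[3] = -2

x = [-2, 2, -1, -2]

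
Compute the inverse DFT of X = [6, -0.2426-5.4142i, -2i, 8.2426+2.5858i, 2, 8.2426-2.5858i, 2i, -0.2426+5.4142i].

x[n] = (1/8) Σ(k=0 to 7) X[k] · e^(2πikn/8)

Computing each x[n]:
x[0] = 3
x[1] = 0
x[2] = 3
x[3] = 2
x[4] = -1
x[5] = 2
x[6] = -1
x[7] = -2

x = [3, 0, 3, 2, -1, 2, -1, -2]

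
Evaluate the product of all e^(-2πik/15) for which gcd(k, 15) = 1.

The primitive 15th roots of unity are ω_15^k for k coprime to 15: k ∈ {1, 2, 4, 7, 8, 11, 13, 14}
Their product equals the constant term of the cyclotomic polynomial Φ_15(x) up to sign.
For n ≥ 3, the product of all primitive nth roots of unity is 1. (For n=1 it is 1; for n=2 it is -1.)

1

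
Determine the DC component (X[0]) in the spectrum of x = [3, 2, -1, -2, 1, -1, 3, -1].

X[0] = Σ(n=0 to 7) x[n] · ω_8^0 = Σ x[n]
= (3) + (2) + (-1) + (-2) + (1) + (-1) + (3) + (-1)

X[0] = 4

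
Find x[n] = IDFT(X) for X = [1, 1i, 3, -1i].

x[n] = (1/4) Σ(k=0 to 3) X[k] · e^(2πikn/4)

Computing each x[n]:
x[0] = 1
x[1] = -1
x[2] = 1
x[3] = 0

x = [1, -1, 1, 0]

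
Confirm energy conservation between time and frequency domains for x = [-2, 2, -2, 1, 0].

Time domain:
Σ|x[n]|² = |-2|² + |2|² + |-2|² + |1|² + |0|² = 13.0000

Frequency domain:
(1/5)Σ|X[k]|² = (1/5)(|-1|² + |-0.5729-0.1388i|² + |-3.9271-4.0287i|² + |-3.9271+4.0287i|² + |-0.5729+0.1388i|²) = (1/5)·65.0000 = 13.0000

Both sides agree, confirming Parseval's theorem.

Σ|x[n]|² = (1/N)Σ|X[k]|² = 13.0000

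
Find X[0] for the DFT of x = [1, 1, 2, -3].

X[0] = Σ(n=0 to 3) x[n] · ω_4^0 = Σ x[n]
= (1) + (1) + (2) + (-3)

X[0] = 1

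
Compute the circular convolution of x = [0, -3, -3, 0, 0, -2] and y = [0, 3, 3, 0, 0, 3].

(x ⊛ y)[n] = Σ(m=0 to 5) x[m] · y[(n-m) mod 6]

Computing each output sample:
(x ⊛ y)[0] = -15
(x ⊛ y)[1] = -15
(x ⊛ y)[2] = -9
(x ⊛ y)[3] = -18
(x ⊛ y)[4] = -15
(x ⊛ y)[5] = 0

x ⊛ y = [-15, -15, -9, -18, -15, 0]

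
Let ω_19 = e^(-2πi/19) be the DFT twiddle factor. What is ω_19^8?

ω_19^8 = e^(-2πi·8/19)
= cos(-2π·8/19) + i·sin(-2π·8/19)
= cos(-16π/19) + i·sin(-16π/19)

ω_19^8 = cos(-16π/19) + i·sin(-16π/19) = -0.8795-0.4759i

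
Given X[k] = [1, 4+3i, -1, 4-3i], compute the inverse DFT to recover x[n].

x[n] = (1/4) Σ(k=0 to 3) X[k] · e^(2πikn/4)

Computing each x[n]:
x[0] = 2
x[1] = -1
x[2] = -2
x[3] = 2

x = [2, -1, -2, 2]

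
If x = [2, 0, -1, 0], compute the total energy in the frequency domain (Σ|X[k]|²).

Parseval: Σ|x[n]|² = (1/N)Σ|X[k]|², so Σ|X[k]|² = N·Σ|x[n]|² = 4·5.0000

Σ|X[k]|² = N·Σ|x[n]|² = 4·5.0000 = 20.0000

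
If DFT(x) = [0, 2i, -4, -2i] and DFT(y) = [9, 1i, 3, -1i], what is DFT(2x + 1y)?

By linearity: DFT(2x + 1y) = 2·DFT(x) + 1·DFT(y)
= 2·[0, 2i, -4, -2i] + 1·[9, 1i, 3, -1i]

Computing element-wise:
Z[0] = 2·(0) + 1·(9) = 9
Z[1] = 2·(2i) + 1·(1i) = 5i
Z[2] = 2·(-4) + 1·(3) = -5
Z[3] = 2·(-2i) + 1·(-1i) = -5i

DFT(2x + 1y) = 2·X + 1·Y = [9, 5i, -5, -5i]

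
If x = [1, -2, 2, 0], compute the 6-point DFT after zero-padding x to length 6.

Original 4-point DFT: [1, -1+2i, 5, -1-2i]
Zero-padded 6-point DFT provides frequency interpolation.

DFT_6([x, 0, ...]) = [1, -1, 1.0000+3.4641i, 5, 1.0000-3.4641i, -1]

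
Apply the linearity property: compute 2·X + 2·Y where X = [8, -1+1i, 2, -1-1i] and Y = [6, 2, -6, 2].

By linearity: DFT(2x + 2y) = 2·DFT(x) + 2·DFT(y)
= 2·[8, -1+1i, 2, -1-1i] + 2·[6, 2, -6, 2]

Computing element-wise:
Z[0] = 2·(8) + 2·(6) = 28
Z[1] = 2·(-1+1i) + 2·(2) = 2+2i
Z[2] = 2·(2) + 2·(-6) = -8
Z[3] = 2·(-1-1i) + 2·(2) = 2-2i

DFT(2x + 2y) = 2·X + 2·Y = [28, 2+2i, -8, 2-2i]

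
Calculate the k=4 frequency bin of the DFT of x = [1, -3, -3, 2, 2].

X[4] = Σ(n=0 to 4) x[n] · ω_5^(4n) where ω_5 = e^(-2πi/5)
= (1)·ω_5^0 + (-3)·ω_5^4 + (-3)·ω_5^8 + (2)·ω_5^12 + (2)·ω_5^16

X[4] = 1.5000-7.6942i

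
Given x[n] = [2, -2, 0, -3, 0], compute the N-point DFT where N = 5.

X[k] = Σ(n=0 to 4) x[n] · ω_5^(nk)
where ω_5 = e^(-2πi/5)

Computing each X[k]:
X[0] = -3
X[1] = 3.8090+0.1388i
X[2] = 2.6910+4.0287i
X[3] = 2.6910-4.0287i
X[4] = 3.8090-0.1388i

X = [-3, 3.8090+0.1388i, 2.6910+4.0287i, 2.6910-4.0287i, 3.8090-0.1388i]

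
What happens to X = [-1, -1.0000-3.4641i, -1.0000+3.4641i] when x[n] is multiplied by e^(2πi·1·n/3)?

Modulation property: DFT(ω_3^(-1n)·x[n]) = X[(k-1) mod 3], so circularly shift X by 1 positions.

X[k-1] = [-1.0000+3.4641i, -1, -1.0000-3.4641i]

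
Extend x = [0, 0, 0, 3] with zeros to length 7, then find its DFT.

Original 4-point DFT: [3, 3i, -3, -3i]
Zero-padded 7-point DFT provides frequency interpolation.

DFT_7([x, 0, ...]) = [3, -2.7029-1.3017i, 1.8705+2.3455i, -0.6676-2.9248i, -0.6676+2.9248i, 1.8705-2.3455i, -2.7029+1.3017i]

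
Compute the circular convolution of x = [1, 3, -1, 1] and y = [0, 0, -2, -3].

(x ⊛ y)[n] = Σ(m=0 to 3) x[m] · y[(n-m) mod 4]

Computing each output sample:
(x ⊛ y)[0] = -7
(x ⊛ y)[1] = 1
(x ⊛ y)[2] = -5
(x ⊛ y)[3] = -9

x ⊛ y = [-7, 1, -5, -9]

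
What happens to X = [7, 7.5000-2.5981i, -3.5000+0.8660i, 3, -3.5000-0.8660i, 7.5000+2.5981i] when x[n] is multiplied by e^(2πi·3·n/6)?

Modulation property: DFT(ω_6^(-3n)·x[n]) = X[(k-3) mod 6], so circularly shift X by 3 positions.

X[k-3] = [3, -3.5000-0.8660i, 7.5000+2.5981i, 7, 7.5000-2.5981i, -3.5000+0.8660i]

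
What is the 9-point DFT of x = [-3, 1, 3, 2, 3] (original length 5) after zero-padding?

Original 5-point DFT: [6, -5.8090+1.3143i, -4.6910+2.1266i, -4.6910-2.1266i, -5.8090-1.3143i]
Zero-padded 9-point DFT provides frequency interpolation.

DFT_9([x, 0, ...]) = [6, -5.5321-6.3553i, -4.3473+1.6495i, -4.5000-0.8660i, -2.1206+2.8087i, -2.1206-2.8087i, -4.5000+0.8660i, -4.3473-1.6495i, -5.5321+6.3553i]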